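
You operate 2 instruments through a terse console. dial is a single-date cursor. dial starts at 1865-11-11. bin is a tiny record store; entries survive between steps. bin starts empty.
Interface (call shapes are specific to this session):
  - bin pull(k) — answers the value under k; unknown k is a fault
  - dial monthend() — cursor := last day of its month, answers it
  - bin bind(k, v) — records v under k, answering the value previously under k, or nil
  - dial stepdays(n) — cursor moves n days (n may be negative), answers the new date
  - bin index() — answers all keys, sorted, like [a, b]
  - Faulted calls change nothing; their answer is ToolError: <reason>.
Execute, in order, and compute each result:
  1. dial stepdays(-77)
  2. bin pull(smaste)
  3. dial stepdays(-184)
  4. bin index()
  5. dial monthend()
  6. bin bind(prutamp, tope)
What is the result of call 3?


Invoking dial stepdays on n: -77, → 1865-08-26.
Then bin pull on k: smaste, and see ToolError: no such key smaste.
I call dial stepdays on n: -184, which returns 1865-02-23.
Invoking bin index, — result: [].
Next I call dial monthend(), and see 1865-02-28.
Calling bin bind on k: prutamp, v: tope, yielding nil.

Answer: 1865-02-23


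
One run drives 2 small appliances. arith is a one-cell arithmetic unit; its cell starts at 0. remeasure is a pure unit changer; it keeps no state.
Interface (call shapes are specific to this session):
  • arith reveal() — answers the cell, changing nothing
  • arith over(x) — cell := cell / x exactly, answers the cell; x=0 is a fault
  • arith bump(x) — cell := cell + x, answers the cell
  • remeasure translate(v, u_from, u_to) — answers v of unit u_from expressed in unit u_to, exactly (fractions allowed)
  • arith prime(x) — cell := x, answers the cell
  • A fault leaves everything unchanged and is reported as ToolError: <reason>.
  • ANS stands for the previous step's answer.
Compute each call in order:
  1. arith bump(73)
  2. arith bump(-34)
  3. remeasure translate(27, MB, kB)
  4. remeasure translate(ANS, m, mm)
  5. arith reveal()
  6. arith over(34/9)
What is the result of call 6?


Answer: 351/34

Derivation:
// 1. arith bump(x='73') ~> 73
// 2. arith bump(x='-34') ~> 39
// 3. remeasure translate(v='27', u_from='MB', u_to='kB') ~> 27000
// 4. remeasure translate(v='ANS', u_from='m', u_to='mm') ~> 27000000
// 5. arith reveal() ~> 39
// 6. arith over(x='34/9') ~> 351/34


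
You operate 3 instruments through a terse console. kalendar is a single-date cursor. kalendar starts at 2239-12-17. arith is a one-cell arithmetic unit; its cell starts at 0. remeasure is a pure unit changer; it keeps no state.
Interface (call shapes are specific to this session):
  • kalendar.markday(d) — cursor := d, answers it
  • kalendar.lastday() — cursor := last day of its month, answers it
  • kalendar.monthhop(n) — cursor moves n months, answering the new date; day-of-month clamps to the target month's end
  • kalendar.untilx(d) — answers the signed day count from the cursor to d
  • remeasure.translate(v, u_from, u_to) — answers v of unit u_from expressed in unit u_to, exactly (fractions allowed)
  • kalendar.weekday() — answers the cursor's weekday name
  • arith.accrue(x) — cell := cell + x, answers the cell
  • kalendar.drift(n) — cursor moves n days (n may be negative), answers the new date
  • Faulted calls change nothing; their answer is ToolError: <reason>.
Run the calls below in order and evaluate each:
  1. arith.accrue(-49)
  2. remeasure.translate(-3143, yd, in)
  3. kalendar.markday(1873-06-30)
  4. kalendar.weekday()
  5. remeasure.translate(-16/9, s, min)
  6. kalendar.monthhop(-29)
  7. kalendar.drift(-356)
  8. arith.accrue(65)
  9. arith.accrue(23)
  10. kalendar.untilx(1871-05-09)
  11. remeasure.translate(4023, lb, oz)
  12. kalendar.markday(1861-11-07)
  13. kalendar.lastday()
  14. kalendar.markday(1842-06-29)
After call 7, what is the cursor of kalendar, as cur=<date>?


;; 1. accrue(x→-49) -> -49
;; 2. translate(v→-3143, u_from→yd, u_to→in) -> -113148
;; 3. markday(d→1873-06-30) -> 1873-06-30
;; 4. weekday() -> Monday
;; 5. translate(v→-16/9, u_from→s, u_to→min) -> -4/135
;; 6. monthhop(n→-29) -> 1871-01-30
;; 7. drift(n→-356) -> 1870-02-08
;; 8. accrue(x→65) -> 16
;; 9. accrue(x→23) -> 39
;; 10. untilx(d→1871-05-09) -> 455
;; 11. translate(v→4023, u_from→lb, u_to→oz) -> 64368
;; 12. markday(d→1861-11-07) -> 1861-11-07
;; 13. lastday() -> 1861-11-30
;; 14. markday(d→1842-06-29) -> 1842-06-29

Answer: cur=1870-02-08


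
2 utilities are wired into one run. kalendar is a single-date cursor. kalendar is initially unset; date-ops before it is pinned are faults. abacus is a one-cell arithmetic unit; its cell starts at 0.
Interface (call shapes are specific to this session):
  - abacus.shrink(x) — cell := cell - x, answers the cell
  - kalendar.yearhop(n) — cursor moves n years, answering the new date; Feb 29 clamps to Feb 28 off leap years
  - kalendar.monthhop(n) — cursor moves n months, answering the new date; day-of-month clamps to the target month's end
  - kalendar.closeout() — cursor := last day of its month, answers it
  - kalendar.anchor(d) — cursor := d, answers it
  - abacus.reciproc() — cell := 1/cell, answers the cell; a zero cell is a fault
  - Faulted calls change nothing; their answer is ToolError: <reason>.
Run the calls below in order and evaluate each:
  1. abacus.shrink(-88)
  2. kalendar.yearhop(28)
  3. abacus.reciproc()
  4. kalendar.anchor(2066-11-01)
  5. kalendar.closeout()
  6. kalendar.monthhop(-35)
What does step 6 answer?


-> abacus.shrink(-88)
<- 88
-> kalendar.yearhop(28)
<- ToolError: no date set
-> abacus.reciproc()
<- 1/88
-> kalendar.anchor(2066-11-01)
<- 2066-11-01
-> kalendar.closeout()
<- 2066-11-30
-> kalendar.monthhop(-35)
<- 2063-12-30

Answer: 2063-12-30


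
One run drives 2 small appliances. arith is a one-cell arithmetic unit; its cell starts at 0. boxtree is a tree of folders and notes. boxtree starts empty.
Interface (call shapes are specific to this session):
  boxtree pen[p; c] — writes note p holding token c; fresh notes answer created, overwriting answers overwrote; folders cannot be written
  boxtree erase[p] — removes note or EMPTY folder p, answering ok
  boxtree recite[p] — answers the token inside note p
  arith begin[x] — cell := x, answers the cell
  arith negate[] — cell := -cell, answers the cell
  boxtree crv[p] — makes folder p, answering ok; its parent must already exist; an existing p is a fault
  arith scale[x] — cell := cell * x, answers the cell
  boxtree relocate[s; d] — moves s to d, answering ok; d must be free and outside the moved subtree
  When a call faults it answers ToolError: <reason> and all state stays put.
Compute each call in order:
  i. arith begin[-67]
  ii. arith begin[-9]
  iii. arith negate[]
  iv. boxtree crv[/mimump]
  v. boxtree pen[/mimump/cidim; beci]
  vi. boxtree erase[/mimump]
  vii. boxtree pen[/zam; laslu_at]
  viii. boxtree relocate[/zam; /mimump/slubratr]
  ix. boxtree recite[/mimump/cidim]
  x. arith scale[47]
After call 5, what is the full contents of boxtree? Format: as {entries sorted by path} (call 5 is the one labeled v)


Answer: {mimump/, mimump/cidim=beci}

Derivation:
>> arith begin(-67)
<< -67
>> arith begin(-9)
<< -9
>> arith negate()
<< 9
>> boxtree crv(/mimump)
<< ok
>> boxtree pen(/mimump/cidim, beci)
<< created
>> boxtree erase(/mimump)
<< ToolError: not empty
>> boxtree pen(/zam, laslu_at)
<< created
>> boxtree relocate(/zam, /mimump/slubratr)
<< ok
>> boxtree recite(/mimump/cidim)
<< beci
>> arith scale(47)
<< 423


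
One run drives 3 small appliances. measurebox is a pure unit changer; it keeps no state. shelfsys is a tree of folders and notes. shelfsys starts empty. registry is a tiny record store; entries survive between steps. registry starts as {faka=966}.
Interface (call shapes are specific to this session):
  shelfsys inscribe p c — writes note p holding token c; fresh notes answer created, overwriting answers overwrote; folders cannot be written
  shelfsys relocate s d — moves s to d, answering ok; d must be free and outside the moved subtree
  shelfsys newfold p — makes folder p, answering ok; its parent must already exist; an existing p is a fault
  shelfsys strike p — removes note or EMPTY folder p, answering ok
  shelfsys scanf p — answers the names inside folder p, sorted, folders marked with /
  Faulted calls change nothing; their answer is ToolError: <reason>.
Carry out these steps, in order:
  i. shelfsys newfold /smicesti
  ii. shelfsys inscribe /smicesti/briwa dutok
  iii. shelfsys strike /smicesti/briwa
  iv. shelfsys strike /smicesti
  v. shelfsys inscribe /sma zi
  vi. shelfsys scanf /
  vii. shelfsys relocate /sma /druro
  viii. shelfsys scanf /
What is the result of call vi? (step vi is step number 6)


Answer: [sma]

Derivation:
% shelfsys newfold(p='/smicesti') == ok
% shelfsys inscribe(p='/smicesti/briwa', c='dutok') == created
% shelfsys strike(p='/smicesti/briwa') == ok
% shelfsys strike(p='/smicesti') == ok
% shelfsys inscribe(p='/sma', c='zi') == created
% shelfsys scanf(p='/') == [sma]
% shelfsys relocate(s='/sma', d='/druro') == ok
% shelfsys scanf(p='/') == [druro]


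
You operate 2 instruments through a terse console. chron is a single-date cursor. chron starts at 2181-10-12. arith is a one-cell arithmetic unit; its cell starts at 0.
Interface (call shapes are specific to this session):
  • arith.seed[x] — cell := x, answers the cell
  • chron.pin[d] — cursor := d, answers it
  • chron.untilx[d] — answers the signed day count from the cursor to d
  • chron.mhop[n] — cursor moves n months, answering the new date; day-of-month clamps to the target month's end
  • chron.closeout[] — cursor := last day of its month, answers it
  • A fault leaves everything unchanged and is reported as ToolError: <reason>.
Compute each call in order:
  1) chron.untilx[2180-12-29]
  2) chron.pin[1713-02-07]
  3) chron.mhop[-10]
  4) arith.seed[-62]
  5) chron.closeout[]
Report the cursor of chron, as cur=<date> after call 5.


! 1. chron.untilx(d→2180-12-29) => -287
! 2. chron.pin(d→1713-02-07) => 1713-02-07
! 3. chron.mhop(n→-10) => 1712-04-07
! 4. arith.seed(x→-62) => -62
! 5. chron.closeout() => 1712-04-30

Answer: cur=1712-04-30


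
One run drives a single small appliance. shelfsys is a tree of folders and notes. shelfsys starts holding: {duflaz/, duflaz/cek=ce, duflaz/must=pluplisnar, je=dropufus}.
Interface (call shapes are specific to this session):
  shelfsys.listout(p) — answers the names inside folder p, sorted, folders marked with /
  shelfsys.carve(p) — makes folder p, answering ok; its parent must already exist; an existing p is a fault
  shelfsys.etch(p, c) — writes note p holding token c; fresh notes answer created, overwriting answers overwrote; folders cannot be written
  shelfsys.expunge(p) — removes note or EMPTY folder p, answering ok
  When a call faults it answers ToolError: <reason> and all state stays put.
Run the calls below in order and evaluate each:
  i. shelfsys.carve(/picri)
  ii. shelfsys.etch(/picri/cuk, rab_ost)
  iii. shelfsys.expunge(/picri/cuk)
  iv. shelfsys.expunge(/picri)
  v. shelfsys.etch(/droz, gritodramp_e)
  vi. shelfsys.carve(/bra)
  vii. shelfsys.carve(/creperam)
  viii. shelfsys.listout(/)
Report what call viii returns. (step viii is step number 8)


Next I call shelfsys.carve(/picri), and get ok.
I try shelfsys.etch(/picri/cuk, rab_ost): created.
Now I run shelfsys.expunge(/picri/cuk), yielding ok.
Calling shelfsys.expunge(/picri), yielding ok.
Calling shelfsys.etch(/droz, gritodramp_e), — result: created.
Now I run shelfsys.carve(/bra), yielding ok.
Now I run shelfsys.carve(/creperam), and observe ok.
I invoke shelfsys.listout(/), giving [bra/, creperam/, droz, duflaz/, je].

Answer: [bra/, creperam/, droz, duflaz/, je]


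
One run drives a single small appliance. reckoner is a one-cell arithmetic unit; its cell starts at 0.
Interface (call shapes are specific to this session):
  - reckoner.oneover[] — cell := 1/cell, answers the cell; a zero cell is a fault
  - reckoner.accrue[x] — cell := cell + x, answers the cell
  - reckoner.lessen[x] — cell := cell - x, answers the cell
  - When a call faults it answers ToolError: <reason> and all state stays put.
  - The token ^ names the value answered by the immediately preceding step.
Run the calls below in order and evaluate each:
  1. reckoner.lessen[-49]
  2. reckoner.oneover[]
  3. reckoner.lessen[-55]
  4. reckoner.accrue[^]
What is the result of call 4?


Answer: 5392/49

Derivation:
-- reckoner.lessen(x→-49) ~> 49
-- reckoner.oneover() ~> 1/49
-- reckoner.lessen(x→-55) ~> 2696/49
-- reckoner.accrue(x→^) ~> 5392/49


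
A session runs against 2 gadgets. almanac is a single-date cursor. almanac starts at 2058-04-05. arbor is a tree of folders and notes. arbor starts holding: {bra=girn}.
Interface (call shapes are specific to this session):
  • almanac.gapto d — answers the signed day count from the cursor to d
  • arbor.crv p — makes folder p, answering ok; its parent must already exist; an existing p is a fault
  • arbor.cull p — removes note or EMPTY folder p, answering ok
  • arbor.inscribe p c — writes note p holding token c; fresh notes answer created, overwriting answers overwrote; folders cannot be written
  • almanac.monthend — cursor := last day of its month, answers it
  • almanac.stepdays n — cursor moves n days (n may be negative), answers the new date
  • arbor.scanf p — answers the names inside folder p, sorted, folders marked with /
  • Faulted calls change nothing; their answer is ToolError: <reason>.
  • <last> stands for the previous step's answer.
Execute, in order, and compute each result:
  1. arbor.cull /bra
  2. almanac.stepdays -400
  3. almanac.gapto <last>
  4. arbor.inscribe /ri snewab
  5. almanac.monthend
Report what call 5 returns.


==> arbor.cull(p: /bra)
<== ok
==> almanac.stepdays(n: -400)
<== 2057-03-01
==> almanac.gapto(d: <last>)
<== 0
==> arbor.inscribe(p: /ri, c: snewab)
<== created
==> almanac.monthend()
<== 2057-03-31

Answer: 2057-03-31


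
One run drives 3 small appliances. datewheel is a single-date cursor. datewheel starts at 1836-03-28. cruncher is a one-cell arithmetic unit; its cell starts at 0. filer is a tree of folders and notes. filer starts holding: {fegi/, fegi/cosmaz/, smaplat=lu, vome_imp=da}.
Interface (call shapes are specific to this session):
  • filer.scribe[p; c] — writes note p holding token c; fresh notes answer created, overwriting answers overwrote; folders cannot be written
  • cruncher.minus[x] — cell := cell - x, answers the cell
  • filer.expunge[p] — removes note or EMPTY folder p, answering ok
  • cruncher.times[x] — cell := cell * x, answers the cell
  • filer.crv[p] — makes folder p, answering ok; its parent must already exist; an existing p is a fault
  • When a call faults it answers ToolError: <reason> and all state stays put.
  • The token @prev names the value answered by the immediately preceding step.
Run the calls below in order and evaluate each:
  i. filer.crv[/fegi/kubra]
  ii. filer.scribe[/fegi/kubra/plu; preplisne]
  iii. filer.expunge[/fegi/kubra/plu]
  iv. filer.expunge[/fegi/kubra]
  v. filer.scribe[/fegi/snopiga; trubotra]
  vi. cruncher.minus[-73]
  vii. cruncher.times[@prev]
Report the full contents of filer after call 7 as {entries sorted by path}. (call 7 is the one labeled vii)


Answer: {fegi/, fegi/cosmaz/, fegi/snopiga=trubotra, smaplat=lu, vome_imp=da}

Derivation:
% 1. filer.crv(p='/fegi/kubra') : ok
% 2. filer.scribe(p='/fegi/kubra/plu', c='preplisne') : created
% 3. filer.expunge(p='/fegi/kubra/plu') : ok
% 4. filer.expunge(p='/fegi/kubra') : ok
% 5. filer.scribe(p='/fegi/snopiga', c='trubotra') : created
% 6. cruncher.minus(x='-73') : 73
% 7. cruncher.times(x='@prev') : 5329


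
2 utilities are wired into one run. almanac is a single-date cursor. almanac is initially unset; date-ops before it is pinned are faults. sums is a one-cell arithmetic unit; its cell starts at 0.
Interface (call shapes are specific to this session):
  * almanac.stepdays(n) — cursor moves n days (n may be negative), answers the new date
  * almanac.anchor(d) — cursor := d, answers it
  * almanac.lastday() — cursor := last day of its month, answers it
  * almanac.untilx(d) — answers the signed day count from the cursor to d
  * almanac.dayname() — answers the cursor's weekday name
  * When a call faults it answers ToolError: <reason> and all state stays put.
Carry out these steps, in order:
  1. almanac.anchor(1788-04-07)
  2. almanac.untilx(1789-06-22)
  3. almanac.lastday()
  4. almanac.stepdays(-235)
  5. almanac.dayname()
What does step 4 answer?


// anchor(d: 1788-04-07) -> 1788-04-07
// untilx(d: 1789-06-22) -> 441
// lastday() -> 1788-04-30
// stepdays(n: -235) -> 1787-09-08
// dayname() -> Saturday

Answer: 1787-09-08


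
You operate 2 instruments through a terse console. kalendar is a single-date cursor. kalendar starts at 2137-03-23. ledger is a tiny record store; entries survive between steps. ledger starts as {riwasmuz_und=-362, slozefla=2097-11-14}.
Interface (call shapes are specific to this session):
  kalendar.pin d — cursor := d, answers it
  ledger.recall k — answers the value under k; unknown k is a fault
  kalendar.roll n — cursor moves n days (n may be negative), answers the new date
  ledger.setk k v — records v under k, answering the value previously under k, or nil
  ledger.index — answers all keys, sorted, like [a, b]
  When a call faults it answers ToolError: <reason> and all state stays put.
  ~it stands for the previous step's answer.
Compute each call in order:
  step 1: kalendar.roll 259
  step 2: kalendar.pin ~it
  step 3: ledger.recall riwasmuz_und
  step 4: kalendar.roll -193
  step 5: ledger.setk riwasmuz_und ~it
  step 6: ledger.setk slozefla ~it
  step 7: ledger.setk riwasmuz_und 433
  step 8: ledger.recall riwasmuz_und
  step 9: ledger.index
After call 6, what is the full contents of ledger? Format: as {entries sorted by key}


Answer: {riwasmuz_und=2137-05-28, slozefla=-362}

Derivation:
>>> kalendar.roll n='259'
:: 2137-12-07
>>> kalendar.pin d='~it'
:: 2137-12-07
>>> ledger.recall k='riwasmuz_und'
:: -362
>>> kalendar.roll n='-193'
:: 2137-05-28
>>> ledger.setk k='riwasmuz_und' v='~it'
:: -362
>>> ledger.setk k='slozefla' v='~it'
:: 2097-11-14
>>> ledger.setk k='riwasmuz_und' v='433'
:: 2137-05-28
>>> ledger.recall k='riwasmuz_und'
:: 433
>>> ledger.index
:: [riwasmuz_und, slozefla]


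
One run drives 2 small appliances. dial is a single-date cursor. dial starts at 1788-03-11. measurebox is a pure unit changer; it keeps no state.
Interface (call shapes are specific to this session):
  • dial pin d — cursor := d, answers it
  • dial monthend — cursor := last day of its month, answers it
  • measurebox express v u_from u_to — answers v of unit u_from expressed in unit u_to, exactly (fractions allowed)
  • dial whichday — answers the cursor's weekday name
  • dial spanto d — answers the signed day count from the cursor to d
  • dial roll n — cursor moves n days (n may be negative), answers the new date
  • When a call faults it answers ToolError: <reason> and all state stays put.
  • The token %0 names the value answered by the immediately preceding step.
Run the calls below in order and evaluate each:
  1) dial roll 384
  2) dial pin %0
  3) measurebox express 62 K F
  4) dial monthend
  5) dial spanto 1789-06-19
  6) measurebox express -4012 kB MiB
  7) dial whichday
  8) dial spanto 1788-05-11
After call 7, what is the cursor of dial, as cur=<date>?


# 1. dial roll(n: 384) == 1789-03-30
# 2. dial pin(d: %0) == 1789-03-30
# 3. measurebox express(v: 62, u_from: K, u_to: F) == -34807/100
# 4. dial monthend() == 1789-03-31
# 5. dial spanto(d: 1789-06-19) == 80
# 6. measurebox express(v: -4012, u_from: kB, u_to: MiB) == -125375/32768
# 7. dial whichday() == Tuesday
# 8. dial spanto(d: 1788-05-11) == -324

Answer: cur=1789-03-31


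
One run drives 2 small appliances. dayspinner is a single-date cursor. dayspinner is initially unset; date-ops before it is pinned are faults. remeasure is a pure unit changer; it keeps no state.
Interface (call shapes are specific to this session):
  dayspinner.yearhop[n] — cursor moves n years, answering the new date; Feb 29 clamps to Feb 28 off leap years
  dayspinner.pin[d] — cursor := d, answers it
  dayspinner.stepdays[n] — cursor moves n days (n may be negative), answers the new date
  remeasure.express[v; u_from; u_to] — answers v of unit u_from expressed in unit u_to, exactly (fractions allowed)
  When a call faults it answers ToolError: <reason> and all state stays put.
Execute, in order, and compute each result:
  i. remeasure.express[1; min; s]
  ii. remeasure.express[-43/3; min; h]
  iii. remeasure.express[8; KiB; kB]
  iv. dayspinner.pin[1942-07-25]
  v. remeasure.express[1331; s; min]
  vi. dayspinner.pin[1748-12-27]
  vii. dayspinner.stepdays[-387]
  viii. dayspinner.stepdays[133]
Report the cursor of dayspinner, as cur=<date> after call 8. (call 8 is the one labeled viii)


// remeasure.express(v→1, u_from→min, u_to→s) == 60
// remeasure.express(v→-43/3, u_from→min, u_to→h) == -43/180
// remeasure.express(v→8, u_from→KiB, u_to→kB) == 1024/125
// dayspinner.pin(d→1942-07-25) == 1942-07-25
// remeasure.express(v→1331, u_from→s, u_to→min) == 1331/60
// dayspinner.pin(d→1748-12-27) == 1748-12-27
// dayspinner.stepdays(n→-387) == 1747-12-06
// dayspinner.stepdays(n→133) == 1748-04-17

Answer: cur=1748-04-17


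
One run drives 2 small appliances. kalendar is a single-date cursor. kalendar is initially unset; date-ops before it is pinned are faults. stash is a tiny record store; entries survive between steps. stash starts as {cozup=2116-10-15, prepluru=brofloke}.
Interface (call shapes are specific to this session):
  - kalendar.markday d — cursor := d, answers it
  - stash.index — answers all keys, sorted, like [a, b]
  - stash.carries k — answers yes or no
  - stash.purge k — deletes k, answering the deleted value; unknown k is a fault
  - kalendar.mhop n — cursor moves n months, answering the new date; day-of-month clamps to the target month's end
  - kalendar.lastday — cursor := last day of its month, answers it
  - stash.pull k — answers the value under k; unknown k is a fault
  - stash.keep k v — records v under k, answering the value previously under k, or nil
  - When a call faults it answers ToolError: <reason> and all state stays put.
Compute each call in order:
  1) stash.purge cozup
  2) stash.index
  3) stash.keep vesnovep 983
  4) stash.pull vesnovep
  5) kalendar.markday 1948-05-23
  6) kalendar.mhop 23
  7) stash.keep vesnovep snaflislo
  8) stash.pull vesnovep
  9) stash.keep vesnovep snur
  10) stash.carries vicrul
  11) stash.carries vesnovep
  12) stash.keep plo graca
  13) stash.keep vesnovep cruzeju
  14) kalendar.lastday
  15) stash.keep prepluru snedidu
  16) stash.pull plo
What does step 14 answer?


! stash.purge(cozup) : 2116-10-15
! stash.index() : [prepluru]
! stash.keep(vesnovep, 983) : nil
! stash.pull(vesnovep) : 983
! kalendar.markday(1948-05-23) : 1948-05-23
! kalendar.mhop(23) : 1950-04-23
! stash.keep(vesnovep, snaflislo) : 983
! stash.pull(vesnovep) : snaflislo
! stash.keep(vesnovep, snur) : snaflislo
! stash.carries(vicrul) : no
! stash.carries(vesnovep) : yes
! stash.keep(plo, graca) : nil
! stash.keep(vesnovep, cruzeju) : snur
! kalendar.lastday() : 1950-04-30
! stash.keep(prepluru, snedidu) : brofloke
! stash.pull(plo) : graca

Answer: 1950-04-30


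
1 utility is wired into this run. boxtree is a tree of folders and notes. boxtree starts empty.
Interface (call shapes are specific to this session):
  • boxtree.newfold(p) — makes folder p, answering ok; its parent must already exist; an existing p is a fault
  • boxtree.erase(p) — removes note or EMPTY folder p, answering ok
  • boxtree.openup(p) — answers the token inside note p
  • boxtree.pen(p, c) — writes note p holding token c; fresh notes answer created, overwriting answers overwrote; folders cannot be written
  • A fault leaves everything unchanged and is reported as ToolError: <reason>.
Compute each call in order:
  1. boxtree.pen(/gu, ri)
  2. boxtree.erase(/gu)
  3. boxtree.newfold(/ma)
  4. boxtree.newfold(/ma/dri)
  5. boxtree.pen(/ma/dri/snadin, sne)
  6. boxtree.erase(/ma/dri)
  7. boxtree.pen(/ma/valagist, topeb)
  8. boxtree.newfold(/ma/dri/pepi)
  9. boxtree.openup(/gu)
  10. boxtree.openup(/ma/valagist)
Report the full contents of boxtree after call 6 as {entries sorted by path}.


Then boxtree.pen using p='/gu', c='ri', and observe created.
Next I call boxtree.erase using p='/gu': ok.
I invoke boxtree.newfold using p='/ma', → ok.
Invoking boxtree.newfold using p='/ma/dri', which returns ok.
Invoking boxtree.pen using p='/ma/dri/snadin', c='sne', giving created.
Then boxtree.erase using p='/ma/dri': ToolError: not empty.
I invoke boxtree.pen using p='/ma/valagist', c='topeb', and get created.
I use boxtree.newfold using p='/ma/dri/pepi', → ok.
Next I call boxtree.openup using p='/gu': ToolError: not found.
I invoke boxtree.openup using p='/ma/valagist': topeb.

Answer: {ma/, ma/dri/, ma/dri/snadin=sne}


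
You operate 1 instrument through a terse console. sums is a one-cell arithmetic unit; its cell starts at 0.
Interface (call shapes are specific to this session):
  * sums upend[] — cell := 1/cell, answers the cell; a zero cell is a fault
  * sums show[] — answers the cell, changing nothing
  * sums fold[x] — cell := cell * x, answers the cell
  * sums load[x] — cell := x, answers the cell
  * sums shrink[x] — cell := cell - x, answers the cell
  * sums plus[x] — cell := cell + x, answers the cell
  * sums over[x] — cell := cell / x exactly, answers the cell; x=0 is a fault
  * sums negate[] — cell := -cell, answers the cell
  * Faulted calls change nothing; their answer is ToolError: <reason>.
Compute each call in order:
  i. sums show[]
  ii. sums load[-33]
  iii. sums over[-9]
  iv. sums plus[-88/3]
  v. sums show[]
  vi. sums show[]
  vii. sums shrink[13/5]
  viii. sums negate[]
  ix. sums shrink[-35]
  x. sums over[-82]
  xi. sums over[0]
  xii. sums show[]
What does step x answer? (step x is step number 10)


Answer: -949/1230

Derivation:
[in] sums show
:: 0
[in] sums load x: -33
:: -33
[in] sums over x: -9
:: 11/3
[in] sums plus x: -88/3
:: -77/3
[in] sums show
:: -77/3
[in] sums show
:: -77/3
[in] sums shrink x: 13/5
:: -424/15
[in] sums negate
:: 424/15
[in] sums shrink x: -35
:: 949/15
[in] sums over x: -82
:: -949/1230
[in] sums over x: 0
:: ToolError: division by zero
[in] sums show
:: -949/1230


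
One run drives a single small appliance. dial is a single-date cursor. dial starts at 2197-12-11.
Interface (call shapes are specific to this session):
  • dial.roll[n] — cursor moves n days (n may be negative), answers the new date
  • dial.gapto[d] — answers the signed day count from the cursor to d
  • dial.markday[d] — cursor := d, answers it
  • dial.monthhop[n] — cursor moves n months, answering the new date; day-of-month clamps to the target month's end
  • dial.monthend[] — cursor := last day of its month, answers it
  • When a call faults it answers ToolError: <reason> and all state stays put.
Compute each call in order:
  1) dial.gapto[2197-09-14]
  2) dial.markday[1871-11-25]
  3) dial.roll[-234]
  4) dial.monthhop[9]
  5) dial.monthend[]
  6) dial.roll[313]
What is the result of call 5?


Answer: 1872-01-31

Derivation:
→ dial.gapto(d='2197-09-14')
← -88
→ dial.markday(d='1871-11-25')
← 1871-11-25
→ dial.roll(n='-234')
← 1871-04-05
→ dial.monthhop(n='9')
← 1872-01-05
→ dial.monthend()
← 1872-01-31
→ dial.roll(n='313')
← 1872-12-09


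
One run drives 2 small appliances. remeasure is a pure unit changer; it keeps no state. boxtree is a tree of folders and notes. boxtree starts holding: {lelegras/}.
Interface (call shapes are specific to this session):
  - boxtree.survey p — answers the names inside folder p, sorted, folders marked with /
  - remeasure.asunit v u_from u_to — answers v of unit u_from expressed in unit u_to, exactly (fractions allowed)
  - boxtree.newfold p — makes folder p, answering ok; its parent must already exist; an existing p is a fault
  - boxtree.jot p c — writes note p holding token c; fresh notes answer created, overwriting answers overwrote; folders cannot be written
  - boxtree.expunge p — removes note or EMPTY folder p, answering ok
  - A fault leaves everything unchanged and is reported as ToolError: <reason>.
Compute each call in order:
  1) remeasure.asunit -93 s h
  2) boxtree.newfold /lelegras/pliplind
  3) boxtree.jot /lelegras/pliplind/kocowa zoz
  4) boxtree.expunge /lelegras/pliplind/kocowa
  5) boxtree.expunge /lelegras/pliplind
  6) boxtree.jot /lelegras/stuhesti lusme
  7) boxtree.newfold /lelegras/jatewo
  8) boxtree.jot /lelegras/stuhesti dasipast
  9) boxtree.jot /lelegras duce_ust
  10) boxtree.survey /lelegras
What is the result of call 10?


Answer: [jatewo/, stuhesti]

Derivation:
;; 1. asunit(v: -93, u_from: s, u_to: h) == -31/1200
;; 2. newfold(p: /lelegras/pliplind) == ok
;; 3. jot(p: /lelegras/pliplind/kocowa, c: zoz) == created
;; 4. expunge(p: /lelegras/pliplind/kocowa) == ok
;; 5. expunge(p: /lelegras/pliplind) == ok
;; 6. jot(p: /lelegras/stuhesti, c: lusme) == created
;; 7. newfold(p: /lelegras/jatewo) == ok
;; 8. jot(p: /lelegras/stuhesti, c: dasipast) == overwrote
;; 9. jot(p: /lelegras, c: duce_ust) == ToolError: is a directory
;; 10. survey(p: /lelegras) == [jatewo/, stuhesti]


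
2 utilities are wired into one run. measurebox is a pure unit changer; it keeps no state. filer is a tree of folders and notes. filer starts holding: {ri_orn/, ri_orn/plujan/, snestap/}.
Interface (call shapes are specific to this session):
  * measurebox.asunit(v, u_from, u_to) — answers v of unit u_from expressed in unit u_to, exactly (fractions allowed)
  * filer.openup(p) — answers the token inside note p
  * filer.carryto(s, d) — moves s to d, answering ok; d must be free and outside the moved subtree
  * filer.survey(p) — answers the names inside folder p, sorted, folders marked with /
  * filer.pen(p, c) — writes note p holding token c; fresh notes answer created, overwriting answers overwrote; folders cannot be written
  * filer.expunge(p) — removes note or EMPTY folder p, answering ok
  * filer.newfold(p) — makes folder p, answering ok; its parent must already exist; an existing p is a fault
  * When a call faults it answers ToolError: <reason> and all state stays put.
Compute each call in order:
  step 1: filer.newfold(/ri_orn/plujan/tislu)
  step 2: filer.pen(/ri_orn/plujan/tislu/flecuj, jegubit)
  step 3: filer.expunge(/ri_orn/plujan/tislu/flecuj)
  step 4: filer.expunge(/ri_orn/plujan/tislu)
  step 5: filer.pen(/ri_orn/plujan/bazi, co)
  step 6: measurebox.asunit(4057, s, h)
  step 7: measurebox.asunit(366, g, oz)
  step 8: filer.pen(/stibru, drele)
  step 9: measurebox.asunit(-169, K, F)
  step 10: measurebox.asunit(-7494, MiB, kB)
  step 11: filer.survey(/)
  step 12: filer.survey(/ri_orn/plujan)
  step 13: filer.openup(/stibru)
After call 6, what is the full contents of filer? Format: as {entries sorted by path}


Answer: {ri_orn/, ri_orn/plujan/, ri_orn/plujan/bazi=co, snestap/}

Derivation:
% filer.newfold /ri_orn/plujan/tislu
:: ok
% filer.pen /ri_orn/plujan/tislu/flecuj jegubit
:: created
% filer.expunge /ri_orn/plujan/tislu/flecuj
:: ok
% filer.expunge /ri_orn/plujan/tislu
:: ok
% filer.pen /ri_orn/plujan/bazi co
:: created
% measurebox.asunit 4057 s h
:: 4057/3600
% measurebox.asunit 366 g oz
:: 585600000/45359237
% filer.pen /stibru drele
:: created
% measurebox.asunit -169 K F
:: -76387/100
% measurebox.asunit -7494 MiB kB
:: -982253568/125
% filer.survey /
:: [ri_orn/, snestap/, stibru]
% filer.survey /ri_orn/plujan
:: [bazi]
% filer.openup /stibru
:: drele


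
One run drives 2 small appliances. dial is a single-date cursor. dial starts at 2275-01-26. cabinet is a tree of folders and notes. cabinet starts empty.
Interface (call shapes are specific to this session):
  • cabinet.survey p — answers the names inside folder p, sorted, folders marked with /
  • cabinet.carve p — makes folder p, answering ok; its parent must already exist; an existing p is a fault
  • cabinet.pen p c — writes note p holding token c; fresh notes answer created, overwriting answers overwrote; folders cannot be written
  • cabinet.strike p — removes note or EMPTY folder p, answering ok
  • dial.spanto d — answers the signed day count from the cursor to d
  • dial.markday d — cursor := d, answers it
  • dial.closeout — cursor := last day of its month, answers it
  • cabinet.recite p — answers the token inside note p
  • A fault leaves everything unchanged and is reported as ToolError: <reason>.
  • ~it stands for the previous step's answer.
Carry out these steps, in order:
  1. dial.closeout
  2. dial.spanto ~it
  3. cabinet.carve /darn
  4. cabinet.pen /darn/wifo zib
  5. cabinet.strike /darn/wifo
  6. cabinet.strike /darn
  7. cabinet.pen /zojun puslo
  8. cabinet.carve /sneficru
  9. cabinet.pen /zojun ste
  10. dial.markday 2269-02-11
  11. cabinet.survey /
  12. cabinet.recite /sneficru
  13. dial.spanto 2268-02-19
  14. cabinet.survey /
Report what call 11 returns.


[in] dial.closeout
:: 2275-01-31
[in] dial.spanto ~it
:: 0
[in] cabinet.carve /darn
:: ok
[in] cabinet.pen /darn/wifo zib
:: created
[in] cabinet.strike /darn/wifo
:: ok
[in] cabinet.strike /darn
:: ok
[in] cabinet.pen /zojun puslo
:: created
[in] cabinet.carve /sneficru
:: ok
[in] cabinet.pen /zojun ste
:: overwrote
[in] dial.markday 2269-02-11
:: 2269-02-11
[in] cabinet.survey /
:: [sneficru/, zojun]
[in] cabinet.recite /sneficru
:: ToolError: is a directory
[in] dial.spanto 2268-02-19
:: -358
[in] cabinet.survey /
:: [sneficru/, zojun]

Answer: [sneficru/, zojun]


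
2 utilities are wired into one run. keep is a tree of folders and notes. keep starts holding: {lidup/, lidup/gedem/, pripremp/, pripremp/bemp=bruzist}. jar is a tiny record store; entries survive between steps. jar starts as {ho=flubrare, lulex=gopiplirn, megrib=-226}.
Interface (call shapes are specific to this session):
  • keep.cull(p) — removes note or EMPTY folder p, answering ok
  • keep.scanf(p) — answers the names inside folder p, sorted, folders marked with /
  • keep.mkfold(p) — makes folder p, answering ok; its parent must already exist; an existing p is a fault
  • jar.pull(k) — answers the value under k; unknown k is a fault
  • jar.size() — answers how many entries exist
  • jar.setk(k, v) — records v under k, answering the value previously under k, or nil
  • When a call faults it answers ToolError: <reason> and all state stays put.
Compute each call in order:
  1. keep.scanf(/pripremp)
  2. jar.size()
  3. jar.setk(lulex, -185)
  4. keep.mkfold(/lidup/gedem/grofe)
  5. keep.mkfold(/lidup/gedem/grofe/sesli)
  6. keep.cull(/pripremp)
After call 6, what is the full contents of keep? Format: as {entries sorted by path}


Answer: {lidup/, lidup/gedem/, lidup/gedem/grofe/, lidup/gedem/grofe/sesli/, pripremp/, pripremp/bemp=bruzist}

Derivation:
! 1. keep.scanf(p: /pripremp) -> [bemp]
! 2. jar.size() -> 3
! 3. jar.setk(k: lulex, v: -185) -> gopiplirn
! 4. keep.mkfold(p: /lidup/gedem/grofe) -> ok
! 5. keep.mkfold(p: /lidup/gedem/grofe/sesli) -> ok
! 6. keep.cull(p: /pripremp) -> ToolError: not empty


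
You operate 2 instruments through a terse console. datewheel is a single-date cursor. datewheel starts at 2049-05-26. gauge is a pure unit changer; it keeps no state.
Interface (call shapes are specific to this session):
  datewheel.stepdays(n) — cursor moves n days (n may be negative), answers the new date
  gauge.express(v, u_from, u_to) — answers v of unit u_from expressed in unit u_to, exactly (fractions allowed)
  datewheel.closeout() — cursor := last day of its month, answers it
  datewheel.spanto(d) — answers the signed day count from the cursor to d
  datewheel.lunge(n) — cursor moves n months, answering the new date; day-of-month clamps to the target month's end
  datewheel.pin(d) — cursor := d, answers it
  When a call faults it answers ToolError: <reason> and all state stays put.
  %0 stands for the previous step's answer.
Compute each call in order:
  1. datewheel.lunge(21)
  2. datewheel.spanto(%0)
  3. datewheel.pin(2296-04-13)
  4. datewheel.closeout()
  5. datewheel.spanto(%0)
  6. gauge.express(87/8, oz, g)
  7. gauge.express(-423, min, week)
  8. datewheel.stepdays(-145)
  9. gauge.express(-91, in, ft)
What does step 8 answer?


Answer: 2295-12-07

Derivation:
I run datewheel.lunge(n=21), → 2051-02-26.
Then datewheel.spanto(d=%0): 0.
I call datewheel.pin(d=2296-04-13), and observe 2296-04-13.
Invoking datewheel.closeout(), and observe 2296-04-30.
I use datewheel.spanto(d=%0), yielding 0.
I run gauge.express(v=87/8, u_from=oz, u_to=g), which returns 3946253619/12800000.
Then gauge.express(v=-423, u_from=min, u_to=week), giving -47/1120.
Next I call datewheel.stepdays(n=-145), — result: 2295-12-07.
I invoke gauge.express(v=-91, u_from=in, u_to=ft), which returns -91/12.


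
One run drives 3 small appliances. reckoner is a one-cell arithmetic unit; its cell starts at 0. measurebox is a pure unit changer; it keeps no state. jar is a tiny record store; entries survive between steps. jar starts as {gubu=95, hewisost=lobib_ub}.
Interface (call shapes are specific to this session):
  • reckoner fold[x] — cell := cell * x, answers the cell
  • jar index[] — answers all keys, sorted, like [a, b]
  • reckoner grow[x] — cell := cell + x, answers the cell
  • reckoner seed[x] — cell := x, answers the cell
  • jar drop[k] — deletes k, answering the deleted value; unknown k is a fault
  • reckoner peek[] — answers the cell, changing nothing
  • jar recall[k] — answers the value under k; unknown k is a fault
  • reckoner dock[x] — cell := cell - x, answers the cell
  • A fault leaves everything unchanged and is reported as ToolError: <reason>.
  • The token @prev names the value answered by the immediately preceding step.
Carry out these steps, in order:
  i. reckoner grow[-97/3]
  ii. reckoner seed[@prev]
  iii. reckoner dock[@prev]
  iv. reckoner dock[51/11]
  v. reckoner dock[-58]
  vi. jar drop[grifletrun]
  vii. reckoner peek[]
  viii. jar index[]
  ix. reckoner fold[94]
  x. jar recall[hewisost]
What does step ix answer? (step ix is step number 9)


CALL reckoner grow[x→-97/3]
RET  -97/3
CALL reckoner seed[x→@prev]
RET  -97/3
CALL reckoner dock[x→@prev]
RET  0
CALL reckoner dock[x→51/11]
RET  -51/11
CALL reckoner dock[x→-58]
RET  587/11
CALL jar drop[k→grifletrun]
RET  ToolError: no such key grifletrun
CALL reckoner peek[]
RET  587/11
CALL jar index[]
RET  [gubu, hewisost]
CALL reckoner fold[x→94]
RET  55178/11
CALL jar recall[k→hewisost]
RET  lobib_ub

Answer: 55178/11


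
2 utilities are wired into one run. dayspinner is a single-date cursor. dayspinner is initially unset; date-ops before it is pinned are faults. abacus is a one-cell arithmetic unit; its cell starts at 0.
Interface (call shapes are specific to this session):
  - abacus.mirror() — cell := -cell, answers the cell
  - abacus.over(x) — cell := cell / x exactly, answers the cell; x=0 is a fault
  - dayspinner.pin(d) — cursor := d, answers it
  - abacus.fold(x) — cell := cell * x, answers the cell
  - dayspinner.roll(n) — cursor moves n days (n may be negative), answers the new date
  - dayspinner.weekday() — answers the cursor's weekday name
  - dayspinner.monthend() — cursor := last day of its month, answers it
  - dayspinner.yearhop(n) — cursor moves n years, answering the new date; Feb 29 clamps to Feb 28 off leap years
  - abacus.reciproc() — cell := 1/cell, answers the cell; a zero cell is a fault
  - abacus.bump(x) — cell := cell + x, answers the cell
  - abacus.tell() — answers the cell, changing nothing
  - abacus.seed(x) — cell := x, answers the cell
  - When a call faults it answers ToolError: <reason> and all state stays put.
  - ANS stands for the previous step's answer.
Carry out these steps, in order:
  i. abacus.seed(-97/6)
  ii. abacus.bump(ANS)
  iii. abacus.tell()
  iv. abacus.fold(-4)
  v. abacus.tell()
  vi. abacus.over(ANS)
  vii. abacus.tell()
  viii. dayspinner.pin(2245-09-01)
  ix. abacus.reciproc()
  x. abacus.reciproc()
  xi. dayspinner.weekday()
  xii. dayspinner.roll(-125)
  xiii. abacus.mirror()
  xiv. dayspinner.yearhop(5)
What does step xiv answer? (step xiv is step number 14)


Answer: 2250-04-29

Derivation:
-> seed(x: -97/6)
<- -97/6
-> bump(x: ANS)
<- -97/3
-> tell()
<- -97/3
-> fold(x: -4)
<- 388/3
-> tell()
<- 388/3
-> over(x: ANS)
<- 1
-> tell()
<- 1
-> pin(d: 2245-09-01)
<- 2245-09-01
-> reciproc()
<- 1
-> reciproc()
<- 1
-> weekday()
<- Monday
-> roll(n: -125)
<- 2245-04-29
-> mirror()
<- -1
-> yearhop(n: 5)
<- 2250-04-29
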